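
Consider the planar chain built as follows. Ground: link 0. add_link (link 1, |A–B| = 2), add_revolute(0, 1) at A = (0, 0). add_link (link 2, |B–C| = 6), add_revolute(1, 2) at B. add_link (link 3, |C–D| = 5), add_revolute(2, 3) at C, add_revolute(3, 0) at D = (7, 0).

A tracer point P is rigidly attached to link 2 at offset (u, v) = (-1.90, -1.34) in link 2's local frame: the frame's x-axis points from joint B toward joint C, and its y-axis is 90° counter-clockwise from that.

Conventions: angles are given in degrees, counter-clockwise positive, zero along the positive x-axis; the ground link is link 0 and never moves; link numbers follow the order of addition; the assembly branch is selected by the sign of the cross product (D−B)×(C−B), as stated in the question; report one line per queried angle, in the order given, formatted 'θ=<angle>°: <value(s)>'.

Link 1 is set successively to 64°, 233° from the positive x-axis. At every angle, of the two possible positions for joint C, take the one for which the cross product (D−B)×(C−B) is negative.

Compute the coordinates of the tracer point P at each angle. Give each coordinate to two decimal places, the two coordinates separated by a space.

A=(0,0), D=(7.00,0)
θ=64°: B = A + 2.00·(cos64°, sin64°) = (0.8767, 1.7976)
θ=64°: |BD| = 6.3817
θ=64°: circle(B,6.00) ∩ circle(D,5.00): a=4.0527, h=4.4245
θ=64°:   candidates: C₊=(6.0116,4.9013) cross=28.235; C₋=(3.5190,-3.5893) cross=-28.235
θ=64°:   branch - wants cross < 0 → take C=(3.5190,-3.5893) (cross=-28.235)
θ=64°: ex = (C−B)/|BC| = (0.4404,-0.8978); ey = (0.8978,0.4404)
θ=64°: P = B + -1.90·ex + -1.34·ey = (-1.1630,2.9133)
θ=233°: B = A + 2.00·(cos233°, sin233°) = (-1.2036, -1.5973)
θ=233°: |BD| = 8.3577
θ=233°: circle(B,6.00) ∩ circle(D,5.00): a=4.8369, h=3.5502
θ=233°:   candidates: C₊=(2.8656,2.8119) cross=29.672; C₋=(4.2226,-4.1577) cross=-29.672
θ=233°:   branch - wants cross < 0 → take C=(4.2226,-4.1577) (cross=-29.672)
θ=233°: ex = (C−B)/|BC| = (0.9044,-0.4267); ey = (0.4267,0.9044)
θ=233°: P = B + -1.90·ex + -1.34·ey = (-3.4938,-1.9983)

θ=64°: -1.16 2.91
θ=233°: -3.49 -2.00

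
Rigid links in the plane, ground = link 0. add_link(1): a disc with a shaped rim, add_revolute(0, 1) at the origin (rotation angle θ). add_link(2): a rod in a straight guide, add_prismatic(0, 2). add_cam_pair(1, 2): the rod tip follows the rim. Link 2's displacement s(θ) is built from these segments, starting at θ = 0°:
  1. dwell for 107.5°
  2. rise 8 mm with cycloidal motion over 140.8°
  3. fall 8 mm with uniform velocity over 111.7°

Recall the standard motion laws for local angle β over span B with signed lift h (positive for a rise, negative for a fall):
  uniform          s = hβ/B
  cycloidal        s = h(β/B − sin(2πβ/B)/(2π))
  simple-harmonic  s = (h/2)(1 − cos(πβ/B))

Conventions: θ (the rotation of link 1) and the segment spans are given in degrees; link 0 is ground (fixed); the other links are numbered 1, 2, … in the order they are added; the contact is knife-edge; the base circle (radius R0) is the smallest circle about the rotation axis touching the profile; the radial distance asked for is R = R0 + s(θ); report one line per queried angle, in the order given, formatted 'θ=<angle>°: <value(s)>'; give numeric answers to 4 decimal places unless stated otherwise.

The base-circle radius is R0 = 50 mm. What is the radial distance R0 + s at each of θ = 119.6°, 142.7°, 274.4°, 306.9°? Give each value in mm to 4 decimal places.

segment 1 (0° to 107.5°, dwell): s unchanged at 0.0000
θ = 119.6° falls in segment 2 (107.5° to 248.3°, cycloidal, h = 8): β = 119.6 − 107.5 = 12.1°, B = 140.8°; Δs = 8·(0.0859 − sin(2π·0.0859)/(2π)) = 0.0329; s = 0.0000 + 0.0329 = 0.0329
θ = 142.7° falls in segment 2 (107.5° to 248.3°, cycloidal, h = 8): β = 142.7 − 107.5 = 35.2°, B = 140.8°; Δs = 8·(0.2500 − sin(2π·0.2500)/(2π)) = 0.7268; s = 0.0000 + 0.7268 = 0.7268
segment 2 (107.5° to 248.3°, cycloidal, h = 8) is passed completely: s = 0.0000 + (8) = 8.0000
θ = 274.4° falls in segment 3 (248.3° to 360°, uniform, h = -8): β = 274.4 − 248.3 = 26.1°, B = 111.7°; Δs = -8·26.1/111.7 = -1.8693; s = 8.0000 − 1.8693 = 6.1307
θ = 306.9° falls in segment 3 (248.3° to 360°, uniform, h = -8): β = 306.9 − 248.3 = 58.6°, B = 111.7°; Δs = -8·58.6/111.7 = -4.1970; s = 8.0000 − 4.1970 = 3.8030
θ=119.6°: R = R0 + s = 50 + 0.0329 = 50.0329
θ=142.7°: R = R0 + s = 50 + 0.7268 = 50.7268
θ=274.4°: R = R0 + s = 50 + 6.1307 = 56.1307
θ=306.9°: R = R0 + s = 50 + 3.8030 = 53.8030

θ=119.6°: 50.0329
θ=142.7°: 50.7268
θ=274.4°: 56.1307
θ=306.9°: 53.8030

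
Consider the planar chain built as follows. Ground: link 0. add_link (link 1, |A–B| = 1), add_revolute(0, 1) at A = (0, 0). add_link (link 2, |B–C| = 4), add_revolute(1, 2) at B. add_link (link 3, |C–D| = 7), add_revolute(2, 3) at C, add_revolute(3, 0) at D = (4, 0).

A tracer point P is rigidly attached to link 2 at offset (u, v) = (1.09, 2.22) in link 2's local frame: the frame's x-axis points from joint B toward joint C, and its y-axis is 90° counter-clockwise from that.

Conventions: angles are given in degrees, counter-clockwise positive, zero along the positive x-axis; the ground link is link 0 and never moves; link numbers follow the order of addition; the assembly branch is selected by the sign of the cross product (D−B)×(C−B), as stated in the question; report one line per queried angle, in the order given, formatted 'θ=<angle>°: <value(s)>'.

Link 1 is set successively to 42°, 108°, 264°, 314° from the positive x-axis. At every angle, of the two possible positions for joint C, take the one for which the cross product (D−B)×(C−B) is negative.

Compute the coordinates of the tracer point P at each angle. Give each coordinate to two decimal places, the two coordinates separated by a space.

A=(0,0), D=(4.00,0)
θ=42°: B = A + 1.00·(cos42°, sin42°) = (0.7431, 0.6691)
θ=42°: |BD| = 3.3249
θ=42°: circle(B,4.00) ∩ circle(D,7.00): a=-3.3001, h=2.2603
θ=42°:   candidates: C₊=(-2.0346,3.5474) cross=7.515; C₋=(-2.9444,-0.8808) cross=-7.515
θ=42°:   branch - wants cross < 0 → take C=(-2.9444,-0.8808) (cross=-7.515)
θ=42°: ex = (C−B)/|BC| = (-0.9219,-0.3875); ey = (0.3875,-0.9219)
θ=42°: P = B + 1.09·ex + 2.22·ey = (0.5985,-1.7998)
θ=108°: B = A + 1.00·(cos108°, sin108°) = (-0.3090, 0.9511)
θ=108°: |BD| = 4.4127
θ=108°: circle(B,4.00) ∩ circle(D,7.00): a=-1.5328, h=3.6947
θ=108°:   candidates: C₊=(-1.0095,4.8892) cross=16.303; C₋=(-2.6021,-2.3264) cross=-16.303
θ=108°:   branch - wants cross < 0 → take C=(-2.6021,-2.3264) (cross=-16.303)
θ=108°: ex = (C−B)/|BC| = (-0.5733,-0.8194); ey = (0.8194,-0.5733)
θ=108°: P = B + 1.09·ex + 2.22·ey = (0.8851,-1.2147)
θ=264°: B = A + 1.00·(cos264°, sin264°) = (-0.1045, -0.9945)
θ=264°: |BD| = 4.2233
θ=264°: circle(B,4.00) ∩ circle(D,7.00): a=-1.7953, h=3.5745
θ=264°:   candidates: C₊=(-2.6910,2.0567) cross=15.096; C₋=(-1.0076,-4.8913) cross=-15.096
θ=264°:   branch - wants cross < 0 → take C=(-1.0076,-4.8913) (cross=-15.096)
θ=264°: ex = (C−B)/|BC| = (-0.2258,-0.9742); ey = (0.9742,-0.2258)
θ=264°: P = B + 1.09·ex + 2.22·ey = (1.8121,-2.5576)
θ=314°: B = A + 1.00·(cos314°, sin314°) = (0.6947, -0.7193)
θ=314°: |BD| = 3.3827
θ=314°: circle(B,4.00) ∩ circle(D,7.00): a=-3.1864, h=2.4180
θ=314°:   candidates: C₊=(-2.9331,0.9658) cross=8.180; C₋=(-1.9047,-3.7597) cross=-8.180
θ=314°:   branch - wants cross < 0 → take C=(-1.9047,-3.7597) (cross=-8.180)
θ=314°: ex = (C−B)/|BC| = (-0.6498,-0.7601); ey = (0.7601,-0.6498)
θ=314°: P = B + 1.09·ex + 2.22·ey = (1.6737,-2.9904)

θ=42°: 0.60 -1.80
θ=108°: 0.89 -1.21
θ=264°: 1.81 -2.56
θ=314°: 1.67 -2.99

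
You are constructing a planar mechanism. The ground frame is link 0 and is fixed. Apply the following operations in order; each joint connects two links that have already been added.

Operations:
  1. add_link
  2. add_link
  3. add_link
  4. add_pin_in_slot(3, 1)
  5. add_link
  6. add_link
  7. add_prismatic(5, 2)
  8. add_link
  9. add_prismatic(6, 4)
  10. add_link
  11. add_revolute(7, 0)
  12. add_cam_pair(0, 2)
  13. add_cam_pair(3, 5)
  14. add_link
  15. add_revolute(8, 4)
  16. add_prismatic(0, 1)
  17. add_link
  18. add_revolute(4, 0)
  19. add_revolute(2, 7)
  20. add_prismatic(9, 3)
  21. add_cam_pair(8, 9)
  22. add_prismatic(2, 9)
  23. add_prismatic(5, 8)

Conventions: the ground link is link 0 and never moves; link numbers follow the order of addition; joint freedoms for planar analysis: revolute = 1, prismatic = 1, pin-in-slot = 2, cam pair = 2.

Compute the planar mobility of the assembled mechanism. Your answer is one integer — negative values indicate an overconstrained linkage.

ground; <1,0,0>
#1 <2,0,0>
#2 <3,0,0>
#3 <4,0,0>
PS:3↔1 J2 <4,0,1>
#4 <5,0,1>
#5 <6,0,1>
P:5↔2 J1 <6,1,1>
#6 <7,1,1>
P:6↔4 J1 <7,2,1>
#7 <8,2,1>
R:7↔0 J1 <8,3,1>
C:0↔2 J2 <8,3,2>
C:3↔5 J2 <8,3,3>
#8 <9,3,3>
R:8↔4 J1 <9,4,3>
P:0↔1 J1 <9,5,3>
#9 <10,5,3>
R:4↔0 J1 <10,6,3>
R:2↔7 J1 <10,7,3>
P:9↔3 J1 <10,8,3>
C:8↔9 J2 <10,8,4>
P:2↔9 J1 <10,9,4>
P:5↔8 J1 <10,10,4>
3×9 − 2×10 − 1×4 = 3

M = 3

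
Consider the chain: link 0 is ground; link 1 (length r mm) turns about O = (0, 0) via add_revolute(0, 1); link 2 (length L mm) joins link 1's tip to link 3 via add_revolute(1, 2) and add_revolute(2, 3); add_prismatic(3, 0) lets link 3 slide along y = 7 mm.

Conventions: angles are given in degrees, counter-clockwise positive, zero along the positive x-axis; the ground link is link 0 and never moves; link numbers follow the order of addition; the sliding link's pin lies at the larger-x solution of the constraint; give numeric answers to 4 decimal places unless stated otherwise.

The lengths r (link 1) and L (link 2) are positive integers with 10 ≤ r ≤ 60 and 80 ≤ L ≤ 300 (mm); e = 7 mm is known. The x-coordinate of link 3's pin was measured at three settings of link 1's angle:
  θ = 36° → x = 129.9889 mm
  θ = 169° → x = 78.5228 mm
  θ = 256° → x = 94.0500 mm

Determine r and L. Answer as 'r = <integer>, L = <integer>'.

constraint per measurement: (x − r cos θ)² + (r sin θ − e)² = L²
subtracting the θ₁ and θ₂ equations cancels the r² and L² terms:
r = (x₁² − x₂²) / (2[(x₁cos θ₁ + e sin θ₁) − (x₂cos θ₂ + e sin θ₂)]) = 29.0000 → r = 29
L² = (x₁ − r cos θ₁)² + (r sin θ₁ − e)² = 11449.0060 → L = 107.0000 → L = 107
check at θ₃=256°: x = 94.0500 (printed 94.0500) ✓

r = 29, L = 107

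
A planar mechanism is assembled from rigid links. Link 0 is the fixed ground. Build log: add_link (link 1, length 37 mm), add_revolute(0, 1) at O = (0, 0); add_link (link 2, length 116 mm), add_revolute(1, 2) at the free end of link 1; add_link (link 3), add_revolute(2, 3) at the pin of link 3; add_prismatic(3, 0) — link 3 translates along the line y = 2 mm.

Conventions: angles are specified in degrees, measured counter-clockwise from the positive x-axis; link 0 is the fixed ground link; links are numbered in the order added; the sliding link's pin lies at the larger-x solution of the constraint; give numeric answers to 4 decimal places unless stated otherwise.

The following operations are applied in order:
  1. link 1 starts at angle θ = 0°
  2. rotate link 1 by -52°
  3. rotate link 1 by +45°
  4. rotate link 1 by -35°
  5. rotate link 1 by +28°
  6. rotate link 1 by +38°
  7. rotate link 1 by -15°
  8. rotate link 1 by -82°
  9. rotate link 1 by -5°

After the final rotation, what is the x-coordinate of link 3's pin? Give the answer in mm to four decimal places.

geometry: r = 37 mm, L = 116 mm, e = 2 mm; θ starts at 0°
rotate link 1 by -52°: θ ← 0° -52° = -52°
rotate link 1 by +45°: θ ← -52° +45° = -7°
rotate link 1 by -35°: θ ← -7° -35° = -42°
rotate link 1 by +28°: θ ← -42° +28° = -14°
rotate link 1 by +38°: θ ← -14° +38° = 24°
rotate link 1 by -15°: θ ← 24° -15° = 9°
rotate link 1 by -82°: θ ← 9° -82° = -73°
rotate link 1 by -5°: θ ← -73° -5° = -78°
crank pin P = (r cos θ, r sin θ) = (7.692733, -36.191461)
h = r sin θ − e = -36.191461 − 2 = -38.191461
x = r cos θ + √(L² − h²) = 7.692733 + 109.532700 = 117.225432

117.2254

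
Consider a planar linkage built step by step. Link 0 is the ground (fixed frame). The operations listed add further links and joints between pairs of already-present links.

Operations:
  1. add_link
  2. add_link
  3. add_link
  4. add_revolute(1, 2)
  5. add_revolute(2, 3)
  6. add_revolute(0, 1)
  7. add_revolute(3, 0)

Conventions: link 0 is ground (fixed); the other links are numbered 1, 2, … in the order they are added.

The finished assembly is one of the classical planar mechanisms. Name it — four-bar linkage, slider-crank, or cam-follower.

links: 4 (incl. ground); joints: 4 revolute, 0 prismatic, 0 higher (cam) pair, forming one closed loop
4 links in a single 4R loop → four-bar linkage

four-bar linkage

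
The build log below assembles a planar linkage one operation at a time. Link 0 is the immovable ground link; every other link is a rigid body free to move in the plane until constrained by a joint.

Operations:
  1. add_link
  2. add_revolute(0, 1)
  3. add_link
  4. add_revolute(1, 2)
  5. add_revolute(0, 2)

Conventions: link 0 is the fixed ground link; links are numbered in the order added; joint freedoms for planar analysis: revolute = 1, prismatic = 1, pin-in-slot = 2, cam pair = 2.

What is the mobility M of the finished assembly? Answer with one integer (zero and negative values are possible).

ground; <1,0,0>
#1 <2,0,0>
R:0↔1 J1 <2,1,0>
#2 <3,1,0>
R:1↔2 J1 <3,2,0>
R:0↔2 J1 <3,3,0>
3×2 − 2×3 − 1×0 = 0

M = 0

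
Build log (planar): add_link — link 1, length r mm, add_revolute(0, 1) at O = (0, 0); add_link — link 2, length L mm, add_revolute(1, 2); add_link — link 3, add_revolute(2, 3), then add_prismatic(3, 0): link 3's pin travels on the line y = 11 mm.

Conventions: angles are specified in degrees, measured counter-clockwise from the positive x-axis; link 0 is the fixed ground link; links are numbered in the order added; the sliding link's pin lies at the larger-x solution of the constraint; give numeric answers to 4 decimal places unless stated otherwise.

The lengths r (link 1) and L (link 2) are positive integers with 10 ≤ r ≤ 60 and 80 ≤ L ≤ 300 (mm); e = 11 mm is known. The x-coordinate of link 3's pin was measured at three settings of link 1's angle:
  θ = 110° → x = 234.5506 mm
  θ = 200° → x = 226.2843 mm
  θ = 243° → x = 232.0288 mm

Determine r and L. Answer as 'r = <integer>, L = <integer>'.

constraint per measurement: (x − r cos θ)² + (r sin θ − e)² = L²
subtracting the θ₁ and θ₂ equations cancels the r² and L² terms:
r = (x₁² − x₂²) / (2[(x₁cos θ₁ + e sin θ₁) − (x₂cos θ₂ + e sin θ₂)]) = 13.0000 → r = 13
L² = (x₁ − r cos θ₁)² + (r sin θ₁ − e)² = 57120.9786 → L = 239.0000 → L = 239
check at θ₃=243°: x = 232.0288 (printed 232.0288) ✓

r = 13, L = 239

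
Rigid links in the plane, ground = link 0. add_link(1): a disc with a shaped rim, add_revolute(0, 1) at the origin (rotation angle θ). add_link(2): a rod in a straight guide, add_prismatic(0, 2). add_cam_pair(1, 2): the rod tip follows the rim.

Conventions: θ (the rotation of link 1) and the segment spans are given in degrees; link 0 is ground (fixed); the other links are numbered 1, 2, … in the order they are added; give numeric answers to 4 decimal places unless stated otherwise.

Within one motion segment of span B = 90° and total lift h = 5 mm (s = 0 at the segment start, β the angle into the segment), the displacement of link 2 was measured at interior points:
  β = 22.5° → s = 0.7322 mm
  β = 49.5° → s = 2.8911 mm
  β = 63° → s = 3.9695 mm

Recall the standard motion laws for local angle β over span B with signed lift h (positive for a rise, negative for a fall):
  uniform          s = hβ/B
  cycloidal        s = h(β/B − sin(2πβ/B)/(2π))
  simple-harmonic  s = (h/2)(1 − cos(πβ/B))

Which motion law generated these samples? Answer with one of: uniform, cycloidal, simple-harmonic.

candidates at β/B = r: uniform s = h·r (linear in β); cycloidal s = h·(r − sin(2πr)/(2π)); simple-harmonic s = (h/2)(1 − cos(πr))
β=22.5°: printed 0.7322 | uniform 1.2500, cycloidal 0.4542, simple-harmonic 0.7322
β=49.5°: printed 2.8911 | uniform 2.7500, cycloidal 2.9959, simple-harmonic 2.8911
β=63°: printed 3.9695 | uniform 3.5000, cycloidal 4.2568, simple-harmonic 3.9695
only one law matches every sample → simple-harmonic

simple-harmonic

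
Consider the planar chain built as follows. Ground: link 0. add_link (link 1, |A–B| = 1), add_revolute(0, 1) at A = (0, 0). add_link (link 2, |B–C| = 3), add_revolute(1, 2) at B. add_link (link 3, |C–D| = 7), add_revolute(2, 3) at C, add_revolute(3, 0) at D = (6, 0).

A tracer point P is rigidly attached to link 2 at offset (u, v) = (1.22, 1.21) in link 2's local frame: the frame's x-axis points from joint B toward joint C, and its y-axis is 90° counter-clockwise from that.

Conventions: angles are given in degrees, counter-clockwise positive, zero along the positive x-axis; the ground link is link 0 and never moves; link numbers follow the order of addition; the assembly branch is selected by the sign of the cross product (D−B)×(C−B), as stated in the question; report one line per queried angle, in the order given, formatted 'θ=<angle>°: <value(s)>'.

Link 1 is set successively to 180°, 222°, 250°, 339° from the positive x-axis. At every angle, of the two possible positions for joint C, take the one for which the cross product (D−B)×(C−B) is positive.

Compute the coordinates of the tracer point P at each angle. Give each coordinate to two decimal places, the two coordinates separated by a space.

A=(0,0), D=(6.00,0)
θ=180°: B = A + 1.00·(cos180°, sin180°) = (-1.0000, 0.0000)
θ=180°: |BD| = 7.0000
θ=180°: circle(B,3.00) ∩ circle(D,7.00): a=0.6429, h=2.9303
θ=180°:   candidates: C₊=(-0.3571,2.9303) cross=20.512; C₋=(-0.3571,-2.9303) cross=-20.512
θ=180°:   branch + wants cross > 0 → take C=(-0.3571,2.9303) (cross=20.512)
θ=180°: ex = (C−B)/|BC| = (0.2143,0.9768); ey = (-0.9768,0.2143)
θ=180°: P = B + 1.22·ex + 1.21·ey = (-1.9205,1.4509)
θ=222°: B = A + 1.00·(cos222°, sin222°) = (-0.7431, -0.6691)
θ=222°: |BD| = 6.7763
θ=222°: circle(B,3.00) ∩ circle(D,7.00): a=0.4367, h=2.9681
θ=222°:   candidates: C₊=(-0.6017,2.3275) cross=20.112; C₋=(-0.0155,-3.5796) cross=-20.112
θ=222°:   branch + wants cross > 0 → take C=(-0.6017,2.3275) (cross=20.112)
θ=222°: ex = (C−B)/|BC| = (0.0471,0.9989); ey = (-0.9989,0.0471)
θ=222°: P = B + 1.22·ex + 1.21·ey = (-1.8943,0.6066)
θ=250°: B = A + 1.00·(cos250°, sin250°) = (-0.3420, -0.9397)
θ=250°: |BD| = 6.4113
θ=250°: circle(B,3.00) ∩ circle(D,7.00): a=0.0861, h=2.9988
θ=250°:   candidates: C₊=(-0.6964,2.0393) cross=19.226; C₋=(0.1827,-3.8934) cross=-19.226
θ=250°:   branch + wants cross > 0 → take C=(-0.6964,2.0393) (cross=19.226)
θ=250°: ex = (C−B)/|BC| = (-0.1181,0.9930); ey = (-0.9930,-0.1181)
θ=250°: P = B + 1.22·ex + 1.21·ey = (-1.6876,0.1289)
θ=339°: B = A + 1.00·(cos339°, sin339°) = (0.9336, -0.3584)
θ=339°: |BD| = 5.0791
θ=339°: circle(B,3.00) ∩ circle(D,7.00): a=-1.3982, h=2.6543
θ=339°:   candidates: C₊=(-0.6484,2.1906) cross=13.481; C₋=(-0.2738,-3.1047) cross=-13.481
θ=339°:   branch + wants cross > 0 → take C=(-0.6484,2.1906) (cross=13.481)
θ=339°: ex = (C−B)/|BC| = (-0.5273,0.8497); ey = (-0.8497,-0.5273)
θ=339°: P = B + 1.22·ex + 1.21·ey = (-0.7378,0.0402)

θ=180°: -1.92 1.45
θ=222°: -1.89 0.61
θ=250°: -1.69 0.13
θ=339°: -0.74 0.04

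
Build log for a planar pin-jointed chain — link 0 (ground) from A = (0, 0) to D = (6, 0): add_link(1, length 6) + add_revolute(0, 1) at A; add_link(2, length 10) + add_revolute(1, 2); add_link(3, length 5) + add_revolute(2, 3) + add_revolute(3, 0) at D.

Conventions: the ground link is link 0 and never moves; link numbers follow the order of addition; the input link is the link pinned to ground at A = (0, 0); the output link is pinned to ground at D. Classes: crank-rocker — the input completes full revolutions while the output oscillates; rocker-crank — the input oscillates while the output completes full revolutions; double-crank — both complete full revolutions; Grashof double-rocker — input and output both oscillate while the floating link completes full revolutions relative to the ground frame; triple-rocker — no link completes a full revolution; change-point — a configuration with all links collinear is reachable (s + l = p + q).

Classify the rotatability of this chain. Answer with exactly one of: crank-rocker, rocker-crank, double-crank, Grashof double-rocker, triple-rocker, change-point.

lengths: ground=6, input=6, coupler=10, output=5
sorted: s=5 (shortest), l=10 (longest), p+q=12
s + l = 15 vs p + q = 12
s + l > p + q → non-Grashof → no link fully rotates → triple-rocker

triple-rocker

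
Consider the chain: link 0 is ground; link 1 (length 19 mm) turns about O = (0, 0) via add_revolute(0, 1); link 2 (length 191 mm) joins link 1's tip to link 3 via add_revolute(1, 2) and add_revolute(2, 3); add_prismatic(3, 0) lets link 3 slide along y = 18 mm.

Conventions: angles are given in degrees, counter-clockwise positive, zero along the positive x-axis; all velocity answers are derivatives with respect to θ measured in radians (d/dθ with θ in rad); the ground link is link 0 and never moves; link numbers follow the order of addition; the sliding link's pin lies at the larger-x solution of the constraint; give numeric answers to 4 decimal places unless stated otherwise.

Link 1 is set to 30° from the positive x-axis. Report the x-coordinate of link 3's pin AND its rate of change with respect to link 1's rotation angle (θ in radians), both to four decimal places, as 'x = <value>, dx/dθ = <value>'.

geometry: r = 19 mm, L = 191 mm, e = 18 mm
crank pin P = (r cos θ, r sin θ) = (16.454483, 9.500000)
h = r sin θ − e = 9.500000 − 18 = -8.500000
x = r cos θ + √(L² − h²) = 16.454483 + 190.810770 = 207.265253
dx/dθ = −r sin θ − h·r cos θ/√(L² − h²) (θ in radians; h = -8.500000) = -8.767006

x = 207.2653, dx/dθ = -8.7670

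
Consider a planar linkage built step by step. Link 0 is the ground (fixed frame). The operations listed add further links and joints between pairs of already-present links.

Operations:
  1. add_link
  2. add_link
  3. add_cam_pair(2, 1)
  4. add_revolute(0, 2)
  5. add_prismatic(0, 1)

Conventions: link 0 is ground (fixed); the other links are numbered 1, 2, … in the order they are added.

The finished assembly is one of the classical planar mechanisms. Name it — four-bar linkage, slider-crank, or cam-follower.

links: 3 (incl. ground); joints: 1 revolute, 1 prismatic, 1 higher (cam) pair, forming one closed loop
3 links, revolute + prismatic + higher pair in one loop → cam-follower

cam-follower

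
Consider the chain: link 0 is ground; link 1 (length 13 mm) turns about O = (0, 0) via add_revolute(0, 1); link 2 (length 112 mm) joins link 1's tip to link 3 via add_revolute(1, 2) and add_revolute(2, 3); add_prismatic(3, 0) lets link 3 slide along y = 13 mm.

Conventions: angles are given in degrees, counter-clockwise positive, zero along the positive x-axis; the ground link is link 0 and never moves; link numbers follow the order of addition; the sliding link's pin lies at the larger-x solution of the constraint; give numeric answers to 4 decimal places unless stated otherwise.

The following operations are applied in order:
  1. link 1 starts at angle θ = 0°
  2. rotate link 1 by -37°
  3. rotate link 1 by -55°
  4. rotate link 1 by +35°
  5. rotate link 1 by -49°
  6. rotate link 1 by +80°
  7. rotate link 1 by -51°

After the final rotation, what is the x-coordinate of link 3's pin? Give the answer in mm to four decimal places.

geometry: r = 13 mm, L = 112 mm, e = 13 mm; θ starts at 0°
rotate link 1 by -37°: θ ← 0° -37° = -37°
rotate link 1 by -55°: θ ← -37° -55° = -92°
rotate link 1 by +35°: θ ← -92° +35° = -57°
rotate link 1 by -49°: θ ← -57° -49° = -106°
rotate link 1 by +80°: θ ← -106° +80° = -26°
rotate link 1 by -51°: θ ← -26° -51° = -77°
crank pin P = (r cos θ, r sin θ) = (2.924364, -12.666811)
h = r sin θ − e = -12.666811 − 13 = -25.666811
x = r cos θ + √(L² − h²) = 2.924364 + 109.019332 = 111.943696

111.9437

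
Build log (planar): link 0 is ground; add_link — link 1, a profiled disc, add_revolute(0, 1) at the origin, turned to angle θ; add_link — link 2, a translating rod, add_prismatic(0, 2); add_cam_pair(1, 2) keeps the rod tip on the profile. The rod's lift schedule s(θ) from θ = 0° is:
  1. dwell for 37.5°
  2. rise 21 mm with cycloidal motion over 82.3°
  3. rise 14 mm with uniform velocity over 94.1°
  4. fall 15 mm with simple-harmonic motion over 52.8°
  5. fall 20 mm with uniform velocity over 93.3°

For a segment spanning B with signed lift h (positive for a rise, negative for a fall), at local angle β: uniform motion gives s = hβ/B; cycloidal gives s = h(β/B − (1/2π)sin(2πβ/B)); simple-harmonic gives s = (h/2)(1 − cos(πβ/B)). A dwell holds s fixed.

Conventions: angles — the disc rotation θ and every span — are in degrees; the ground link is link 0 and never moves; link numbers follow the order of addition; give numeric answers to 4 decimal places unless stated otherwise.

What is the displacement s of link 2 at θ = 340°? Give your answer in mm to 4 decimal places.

seg 1 [0°–37.5°] dwell: s stays 0.0000
seg 2 [37.5°–119.8°] cycloidal, h=21: full span → s += 21 → s = 21.0000
seg 3 [119.8°–213.9°] uniform, h=14: full span → s += 14 → s = 35.0000
seg 4 [213.9°–266.7°] simple-harmonic, h=-15: full span → s += -15 → s = 20.0000
seg 5 [266.7°–360°] uniform, h=-20: θ=340° here. β=73.3, B=93.3. -20·73.3/93.3 = -15.7128 → s = 4.2872

4.2872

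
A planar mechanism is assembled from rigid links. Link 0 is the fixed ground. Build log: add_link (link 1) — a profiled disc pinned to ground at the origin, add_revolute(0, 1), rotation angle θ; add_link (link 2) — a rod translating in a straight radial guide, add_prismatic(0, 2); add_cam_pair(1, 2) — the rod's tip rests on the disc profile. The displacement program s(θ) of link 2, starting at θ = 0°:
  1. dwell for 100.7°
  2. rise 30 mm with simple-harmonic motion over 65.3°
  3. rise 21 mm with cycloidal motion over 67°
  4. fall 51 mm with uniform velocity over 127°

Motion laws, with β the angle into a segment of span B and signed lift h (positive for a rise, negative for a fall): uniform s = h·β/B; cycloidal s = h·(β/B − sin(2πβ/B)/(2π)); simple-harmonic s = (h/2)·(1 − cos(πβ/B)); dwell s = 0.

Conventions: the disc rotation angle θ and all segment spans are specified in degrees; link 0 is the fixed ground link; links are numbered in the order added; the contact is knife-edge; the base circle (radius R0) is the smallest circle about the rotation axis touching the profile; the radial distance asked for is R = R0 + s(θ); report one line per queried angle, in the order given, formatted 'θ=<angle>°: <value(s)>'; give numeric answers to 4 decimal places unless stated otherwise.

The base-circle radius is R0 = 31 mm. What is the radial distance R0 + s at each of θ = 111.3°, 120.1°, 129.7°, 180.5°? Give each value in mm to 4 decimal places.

seg 1 [0°–100.7°] dwell: s stays 0.0000
seg 2 [100.7°–166°] simple-harmonic, h=30: θ=111.3° here. β=10.6, B=65.3. 30/2·(1 − cos(π·0.1623)) = 1.9086 → s = 1.9086
seg 2 [100.7°–166°] simple-harmonic, h=30: θ=120.1° here. β=19.4, B=65.3. 30/2·(1 − cos(π·0.2971)) = 6.0727 → s = 6.0727
seg 2 [100.7°–166°] simple-harmonic, h=30: θ=129.7° here. β=29, B=65.3. 30/2·(1 − cos(π·0.4441)) = 12.3795 → s = 12.3795
seg 2 [100.7°–166°] simple-harmonic, h=30: full span → s += 30 → s = 30.0000
seg 3 [166°–233°] cycloidal, h=21: θ=180.5° here. β=14.5, B=67. 21·(0.2164 − sin(2π·0.2164)/(2π)) = 1.2766 → s = 31.2766
θ=111.3°: R = R0 + s = 31 + 1.9086 = 32.9086
θ=120.1°: R = R0 + s = 31 + 6.0727 = 37.0727
θ=129.7°: R = R0 + s = 31 + 12.3795 = 43.3795
θ=180.5°: R = R0 + s = 31 + 31.2766 = 62.2766

θ=111.3°: 32.9086
θ=120.1°: 37.0727
θ=129.7°: 43.3795
θ=180.5°: 62.2766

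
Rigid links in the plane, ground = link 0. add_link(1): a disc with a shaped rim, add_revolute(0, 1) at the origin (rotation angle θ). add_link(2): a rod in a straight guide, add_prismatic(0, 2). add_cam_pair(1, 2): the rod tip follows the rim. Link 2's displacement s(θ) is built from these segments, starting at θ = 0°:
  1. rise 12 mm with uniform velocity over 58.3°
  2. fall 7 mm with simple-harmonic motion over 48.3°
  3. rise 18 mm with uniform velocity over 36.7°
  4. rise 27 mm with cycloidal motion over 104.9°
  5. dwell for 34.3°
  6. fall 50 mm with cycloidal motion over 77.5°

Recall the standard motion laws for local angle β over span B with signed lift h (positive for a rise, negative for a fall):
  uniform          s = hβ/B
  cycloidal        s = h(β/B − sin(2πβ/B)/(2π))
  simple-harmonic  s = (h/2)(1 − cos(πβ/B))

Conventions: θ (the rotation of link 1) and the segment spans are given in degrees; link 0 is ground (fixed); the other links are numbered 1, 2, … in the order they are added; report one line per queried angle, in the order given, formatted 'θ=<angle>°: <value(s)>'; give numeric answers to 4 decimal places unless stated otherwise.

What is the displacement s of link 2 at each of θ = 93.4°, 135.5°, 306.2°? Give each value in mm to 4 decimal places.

segment 1 (0° to 58.3°, uniform, h = 12) is passed completely: s = 0.0000 + (12) = 12.0000
θ = 93.4° falls in segment 2 (58.3° to 106.6°, simple-harmonic, h = -7): β = 93.4 − 58.3 = 35.1°, B = 48.3°; Δs = -7/2·(1 − cos(π·0.7267)) = -5.7873; s = 12.0000 − 5.7873 = 6.2127
segment 2 (58.3° to 106.6°, simple-harmonic, h = -7) is passed completely: s = 12.0000 + (-7) = 5.0000
θ = 135.5° falls in segment 3 (106.6° to 143.3°, uniform, h = 18): β = 135.5 − 106.6 = 28.9°, B = 36.7°; Δs = 18·28.9/36.7 = 14.1744; s = 5.0000 + 14.1744 = 19.1744
segment 3 (106.6° to 143.3°, uniform, h = 18) is passed completely: s = 5.0000 + (18) = 23.0000
segment 4 (143.3° to 248.2°, cycloidal, h = 27) is passed completely: s = 23.0000 + (27) = 50.0000
segment 5 (248.2° to 282.5°, dwell): s unchanged at 50.0000
θ = 306.2° falls in segment 6 (282.5° to 360°, cycloidal, h = -50): β = 306.2 − 282.5 = 23.7°, B = 77.5°; Δs = -50·(0.3058 − sin(2π·0.3058)/(2π)) = -7.8168; s = 50.0000 − 7.8168 = 42.1832

θ=93.4°: 6.2127
θ=135.5°: 19.1744
θ=306.2°: 42.1832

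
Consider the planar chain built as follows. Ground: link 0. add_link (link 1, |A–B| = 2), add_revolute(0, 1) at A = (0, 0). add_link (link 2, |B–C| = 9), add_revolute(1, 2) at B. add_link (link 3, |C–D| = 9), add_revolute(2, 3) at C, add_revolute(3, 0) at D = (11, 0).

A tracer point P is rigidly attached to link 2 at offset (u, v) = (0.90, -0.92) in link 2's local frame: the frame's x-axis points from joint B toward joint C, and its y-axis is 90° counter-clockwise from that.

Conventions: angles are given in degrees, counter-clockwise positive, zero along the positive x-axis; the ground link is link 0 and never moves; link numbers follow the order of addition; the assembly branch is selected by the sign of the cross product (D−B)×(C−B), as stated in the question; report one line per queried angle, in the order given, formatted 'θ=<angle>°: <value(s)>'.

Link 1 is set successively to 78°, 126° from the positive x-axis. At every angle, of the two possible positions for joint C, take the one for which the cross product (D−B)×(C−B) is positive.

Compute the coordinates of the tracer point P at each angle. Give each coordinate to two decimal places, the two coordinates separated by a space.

A=(0,0), D=(11.00,0)
θ=78°: B = A + 2.00·(cos78°, sin78°) = (0.4158, 1.9563)
θ=78°: |BD| = 10.7635
θ=78°: circle(B,9.00) ∩ circle(D,9.00): a=5.3817, h=7.2137
θ=78°:   candidates: C₊=(7.0190,8.0717) cross=77.644; C₋=(4.3968,-6.1154) cross=-77.644
θ=78°:   branch + wants cross > 0 → take C=(7.0190,8.0717) (cross=77.644)
θ=78°: ex = (C−B)/|BC| = (0.7337,0.6795); ey = (-0.6795,0.7337)
θ=78°: P = B + 0.90·ex + -0.92·ey = (1.7013,1.8928)
θ=126°: B = A + 2.00·(cos126°, sin126°) = (-1.1756, 1.6180)
θ=126°: |BD| = 12.2826
θ=126°: circle(B,9.00) ∩ circle(D,9.00): a=6.1413, h=6.5791
θ=126°:   candidates: C₊=(5.7789,7.3308) cross=80.808; C₋=(4.0455,-5.7127) cross=-80.808
θ=126°:   branch + wants cross > 0 → take C=(5.7789,7.3308) (cross=80.808)
θ=126°: ex = (C−B)/|BC| = (0.7727,0.6347); ey = (-0.6347,0.7727)
θ=126°: P = B + 0.90·ex + -0.92·ey = (0.1038,1.4784)

θ=78°: 1.70 1.89
θ=126°: 0.10 1.48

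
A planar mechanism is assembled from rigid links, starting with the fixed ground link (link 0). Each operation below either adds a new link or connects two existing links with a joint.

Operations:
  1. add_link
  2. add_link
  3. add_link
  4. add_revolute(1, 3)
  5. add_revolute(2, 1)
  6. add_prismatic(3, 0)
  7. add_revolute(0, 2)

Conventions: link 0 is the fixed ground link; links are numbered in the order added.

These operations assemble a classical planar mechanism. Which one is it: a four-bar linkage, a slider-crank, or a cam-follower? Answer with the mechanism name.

links: 4 (incl. ground); joints: 3 revolute, 1 prismatic, 0 higher (cam) pair, forming one closed loop
4 links, 3 revolutes + 1 prismatic in one loop → slider-crank

slider-crank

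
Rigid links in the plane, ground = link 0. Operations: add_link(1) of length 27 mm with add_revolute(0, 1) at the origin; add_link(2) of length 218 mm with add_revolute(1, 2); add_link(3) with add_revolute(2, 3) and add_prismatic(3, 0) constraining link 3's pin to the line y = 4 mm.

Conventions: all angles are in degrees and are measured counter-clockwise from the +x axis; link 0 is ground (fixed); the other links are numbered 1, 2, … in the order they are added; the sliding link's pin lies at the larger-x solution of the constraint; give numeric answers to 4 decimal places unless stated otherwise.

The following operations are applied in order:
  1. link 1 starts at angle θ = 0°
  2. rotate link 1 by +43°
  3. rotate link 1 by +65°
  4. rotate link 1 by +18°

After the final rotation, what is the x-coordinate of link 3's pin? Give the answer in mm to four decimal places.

geometry: r = 27 mm, L = 218 mm, e = 4 mm; θ starts at 0°
rotate link 1 by +43°: θ ← 0° +43° = 43°
rotate link 1 by +65°: θ ← 43° +65° = 108°
rotate link 1 by +18°: θ ← 108° +18° = 126°
crank pin P = (r cos θ, r sin θ) = (-15.870202, 21.843459)
h = r sin θ − e = 21.843459 − 4 = 17.843459
x = r cos θ + √(L² − h²) = -15.870202 + 217.268523 = 201.398321

201.3983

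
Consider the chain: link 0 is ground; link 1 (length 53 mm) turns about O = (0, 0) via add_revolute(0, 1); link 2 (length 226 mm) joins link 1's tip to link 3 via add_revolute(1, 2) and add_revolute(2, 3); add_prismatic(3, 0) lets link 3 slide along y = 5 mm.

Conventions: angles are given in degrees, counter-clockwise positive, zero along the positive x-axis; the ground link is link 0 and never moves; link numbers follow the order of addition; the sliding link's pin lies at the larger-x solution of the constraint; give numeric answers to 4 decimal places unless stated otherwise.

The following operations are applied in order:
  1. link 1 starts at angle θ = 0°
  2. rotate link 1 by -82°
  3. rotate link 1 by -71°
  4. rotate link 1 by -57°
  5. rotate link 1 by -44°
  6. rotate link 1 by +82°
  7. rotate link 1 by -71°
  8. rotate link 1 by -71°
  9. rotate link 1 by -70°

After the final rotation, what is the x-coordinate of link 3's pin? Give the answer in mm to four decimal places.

geometry: r = 53 mm, L = 226 mm, e = 5 mm; θ starts at 0°
rotate link 1 by -82°: θ ← 0° -82° = -82°
rotate link 1 by -71°: θ ← -82° -71° = -153°
rotate link 1 by -57°: θ ← -153° -57° = -210°
rotate link 1 by -44°: θ ← -210° -44° = -254°
rotate link 1 by +82°: θ ← -254° +82° = -172°
rotate link 1 by -71°: θ ← -172° -71° = -243°
rotate link 1 by -71°: θ ← -243° -71° = -314°
rotate link 1 by -70°: θ ← -314° -70° = -384°
crank pin P = (r cos θ, r sin θ) = (48.417909, -21.557042)
h = r sin θ − e = -21.557042 − 5 = -26.557042
x = r cos θ + √(L² − h²) = 48.417909 + 224.434230 = 272.852139

272.8521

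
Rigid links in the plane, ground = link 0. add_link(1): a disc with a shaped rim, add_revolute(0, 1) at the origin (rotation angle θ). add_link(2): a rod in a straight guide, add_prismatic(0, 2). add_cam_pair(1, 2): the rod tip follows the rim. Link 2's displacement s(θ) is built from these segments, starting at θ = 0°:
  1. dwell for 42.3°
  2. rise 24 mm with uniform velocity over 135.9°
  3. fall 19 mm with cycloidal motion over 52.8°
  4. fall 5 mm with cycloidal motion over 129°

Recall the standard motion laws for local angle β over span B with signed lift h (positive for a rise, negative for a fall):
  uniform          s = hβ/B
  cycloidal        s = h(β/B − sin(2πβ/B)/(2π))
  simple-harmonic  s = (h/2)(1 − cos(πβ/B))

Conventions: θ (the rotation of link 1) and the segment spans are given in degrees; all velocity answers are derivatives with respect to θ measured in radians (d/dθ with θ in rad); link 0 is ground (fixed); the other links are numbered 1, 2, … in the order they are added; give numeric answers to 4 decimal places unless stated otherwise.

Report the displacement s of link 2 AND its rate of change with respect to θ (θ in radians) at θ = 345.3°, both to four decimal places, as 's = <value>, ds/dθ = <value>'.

segment 1 (0° to 42.3°, dwell): s unchanged at 0.0000
segment 2 (42.3° to 178.2°, uniform, h = 24) is passed completely: s = 0.0000 + (24) = 24.0000
segment 3 (178.2° to 231°, cycloidal, h = -19) is passed completely: s = 24.0000 + (-19) = 5.0000
θ = 345.3° falls in segment 4 (231° to 360°, cycloidal, h = -5): β = 345.3 − 231 = 114.3°, B = 129°; Δs = -5·(0.8860 − sin(2π·0.8860)/(2π)) = -4.9526; s = 5.0000 − 4.9526 = 0.0474
velocity in seg [231°–360°] (cycloidal), θ in radians: β = 114.3° = 1.9949 rad, B = 129° = 2.2515 rad; ds/dθ = (h/B)(1 − cos(2πβ/B)) = ((-5)/2.2515)(1 − cos(2π·0.8860)) = -0.545324 mm/rad

s = 0.0474, ds/dθ = -0.5453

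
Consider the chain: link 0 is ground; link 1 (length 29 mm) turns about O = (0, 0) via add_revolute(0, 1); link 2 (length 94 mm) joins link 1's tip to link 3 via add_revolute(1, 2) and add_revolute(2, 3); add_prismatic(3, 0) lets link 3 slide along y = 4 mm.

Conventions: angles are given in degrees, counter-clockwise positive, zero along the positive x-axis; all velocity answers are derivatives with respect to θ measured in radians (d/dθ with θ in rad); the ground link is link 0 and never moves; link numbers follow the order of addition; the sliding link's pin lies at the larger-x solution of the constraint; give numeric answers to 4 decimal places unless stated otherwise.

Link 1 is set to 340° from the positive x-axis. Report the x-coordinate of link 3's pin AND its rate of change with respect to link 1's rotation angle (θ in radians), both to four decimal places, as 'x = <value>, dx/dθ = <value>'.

geometry: r = 29 mm, L = 94 mm, e = 4 mm
crank pin P = (r cos θ, r sin θ) = (27.251086, -9.918584)
h = r sin θ − e = -9.918584 − 4 = -13.918584
x = r cos θ + √(L² − h²) = 27.251086 + 92.963826 = 120.214912
dx/dθ = −r sin θ − h·r cos θ/√(L² − h²) (θ in radians; h = -13.918584) = 13.998628

x = 120.2149, dx/dθ = 13.9986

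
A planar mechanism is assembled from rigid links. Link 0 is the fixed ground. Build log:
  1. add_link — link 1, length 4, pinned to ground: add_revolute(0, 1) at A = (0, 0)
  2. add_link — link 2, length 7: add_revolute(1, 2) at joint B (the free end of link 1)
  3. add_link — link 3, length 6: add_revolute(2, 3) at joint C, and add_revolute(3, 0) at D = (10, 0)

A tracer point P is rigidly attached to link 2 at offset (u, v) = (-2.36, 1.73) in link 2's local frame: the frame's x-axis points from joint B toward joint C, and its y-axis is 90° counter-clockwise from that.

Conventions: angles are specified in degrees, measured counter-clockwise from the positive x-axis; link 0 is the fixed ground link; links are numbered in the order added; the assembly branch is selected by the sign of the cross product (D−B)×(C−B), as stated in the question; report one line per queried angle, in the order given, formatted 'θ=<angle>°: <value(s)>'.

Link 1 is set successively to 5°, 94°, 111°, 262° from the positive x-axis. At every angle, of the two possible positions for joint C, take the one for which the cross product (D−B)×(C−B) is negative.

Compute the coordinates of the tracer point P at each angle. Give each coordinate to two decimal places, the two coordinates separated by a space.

A=(0,0), D=(10.00,0)
θ=5°: B = A + 4.00·(cos5°, sin5°) = (3.9848, 0.3486)
θ=5°: |BD| = 6.0253
θ=5°: circle(B,7.00) ∩ circle(D,6.00): a=4.0914, h=5.6798
θ=5°:   candidates: C₊=(8.3980,5.7822) cross=34.223; C₋=(7.7407,-5.5584) cross=-34.223
θ=5°:   branch - wants cross < 0 → take C=(7.7407,-5.5584) (cross=-34.223)
θ=5°: ex = (C−B)/|BC| = (0.5366,-0.8439); ey = (0.8439,0.5366)
θ=5°: P = B + -2.36·ex + 1.73·ey = (4.1784,3.2684)
θ=94°: B = A + 4.00·(cos94°, sin94°) = (-0.2790, 3.9903)
θ=94°: |BD| = 11.0264
θ=94°: circle(B,7.00) ∩ circle(D,6.00): a=6.1027, h=3.4289
θ=94°:   candidates: C₊=(6.6509,4.9783) cross=37.808; C₋=(4.1692,-1.4147) cross=-37.808
θ=94°:   branch - wants cross < 0 → take C=(4.1692,-1.4147) (cross=-37.808)
θ=94°: ex = (C−B)/|BC| = (0.6355,-0.7721); ey = (0.7721,0.6355)
θ=94°: P = B + -2.36·ex + 1.73·ey = (-0.4429,6.9118)
θ=111°: B = A + 4.00·(cos111°, sin111°) = (-1.4335, 3.7343)
θ=111°: |BD| = 12.0279
θ=111°: circle(B,7.00) ∩ circle(D,6.00): a=6.5543, h=2.4578
θ=111°:   candidates: C₊=(5.5600,4.0357) cross=29.562; C₋=(4.0339,-0.6369) cross=-29.562
θ=111°:   branch - wants cross < 0 → take C=(4.0339,-0.6369) (cross=-29.562)
θ=111°: ex = (C−B)/|BC| = (0.7811,-0.6245); ey = (0.6245,0.7811)
θ=111°: P = B + -2.36·ex + 1.73·ey = (-2.1964,6.5593)
θ=262°: B = A + 4.00·(cos262°, sin262°) = (-0.5567, -3.9611)
θ=262°: |BD| = 11.2754
θ=262°: circle(B,7.00) ∩ circle(D,6.00): a=6.2142, h=3.2225
θ=262°:   candidates: C₊=(4.1293,1.2390) cross=36.334; C₋=(6.3934,-4.7951) cross=-36.334
θ=262°:   branch - wants cross < 0 → take C=(6.3934,-4.7951) (cross=-36.334)
θ=262°: ex = (C−B)/|BC| = (0.9929,-0.1191); ey = (0.1191,0.9929)
θ=262°: P = B + -2.36·ex + 1.73·ey = (-2.6938,-1.9622)

θ=5°: 4.18 3.27
θ=94°: -0.44 6.91
θ=111°: -2.20 6.56
θ=262°: -2.69 -1.96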